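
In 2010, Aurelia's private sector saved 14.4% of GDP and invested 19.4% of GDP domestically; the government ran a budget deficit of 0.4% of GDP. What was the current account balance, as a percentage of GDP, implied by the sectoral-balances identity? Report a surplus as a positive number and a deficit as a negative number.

-5.4

By the sectoral-balances identity, CA = (S_private - I) + (T - G).
Private balance = 14.4 - 19.4 = -5.0
Government balance (T - G) = -0.4
CA = -5.0 + (-0.4) = -5.4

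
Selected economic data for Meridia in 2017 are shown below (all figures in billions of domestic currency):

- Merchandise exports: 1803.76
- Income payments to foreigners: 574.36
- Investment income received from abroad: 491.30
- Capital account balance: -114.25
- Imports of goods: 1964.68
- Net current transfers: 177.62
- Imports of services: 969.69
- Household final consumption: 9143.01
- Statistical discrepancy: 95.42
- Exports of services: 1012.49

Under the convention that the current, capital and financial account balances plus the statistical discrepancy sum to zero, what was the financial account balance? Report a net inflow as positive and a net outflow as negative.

42.39

Goods balance = 1803.76 - 1964.68 = -160.92
Services balance = 1012.49 - 969.69 = 42.80
Trade balance (goods + services) = -160.92 + 42.80 = -118.12
Net primary income = 491.30 - 574.36 = -83.06
Net secondary income = 177.62
Current account = -118.12 + (-83.06) + 177.62 = -23.56
Financial account = -(-23.56 + (-114.25) + 95.42) = 42.39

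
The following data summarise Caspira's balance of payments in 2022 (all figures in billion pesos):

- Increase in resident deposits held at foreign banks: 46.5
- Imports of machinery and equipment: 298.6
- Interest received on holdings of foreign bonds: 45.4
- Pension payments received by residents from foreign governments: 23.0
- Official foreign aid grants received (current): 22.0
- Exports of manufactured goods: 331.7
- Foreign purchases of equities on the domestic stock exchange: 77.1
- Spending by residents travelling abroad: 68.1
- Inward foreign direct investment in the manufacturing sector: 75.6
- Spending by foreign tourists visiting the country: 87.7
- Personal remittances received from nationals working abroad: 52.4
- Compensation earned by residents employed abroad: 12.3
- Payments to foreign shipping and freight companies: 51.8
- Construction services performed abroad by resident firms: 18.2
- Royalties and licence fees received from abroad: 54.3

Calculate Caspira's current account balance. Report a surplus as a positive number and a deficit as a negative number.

Goods: -298.6 + 331.7 = 33.1
Services: 54.3 + 18.2 - 68.1 - 51.8 + 87.7 = 40.3
Primary income: 45.4 + 12.3 = 57.7
Secondary income: 22.0 + 23.0 + 52.4 = 97.4
Current account = 33.1 + 40.3 + 57.7 + 97.4 = 228.5
(Excluded from the current account — financial account: increase in resident deposits held at foreign banks 46.5, foreign purchases of equities on the domestic stock exchange 77.1, inward foreign direct investment in the manufacturing sector 75.6.)

228.5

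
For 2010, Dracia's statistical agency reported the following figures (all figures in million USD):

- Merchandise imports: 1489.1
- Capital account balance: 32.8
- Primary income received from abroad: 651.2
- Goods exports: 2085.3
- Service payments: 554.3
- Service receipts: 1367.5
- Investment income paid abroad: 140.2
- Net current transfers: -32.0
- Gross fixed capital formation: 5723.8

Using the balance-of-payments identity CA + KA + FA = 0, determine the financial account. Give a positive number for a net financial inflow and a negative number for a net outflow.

Goods balance = 2085.3 - 1489.1 = 596.2
Services balance = 1367.5 - 554.3 = 813.2
Trade balance (goods + services) = 596.2 + 813.2 = 1409.4
Net primary income = 651.2 - 140.2 = 511.0
Net secondary income = -32.0
Current account = 1409.4 + 511.0 + (-32.0) = 1888.4
Financial account = -(1888.4 + 32.8) = -1921.2

-1921.2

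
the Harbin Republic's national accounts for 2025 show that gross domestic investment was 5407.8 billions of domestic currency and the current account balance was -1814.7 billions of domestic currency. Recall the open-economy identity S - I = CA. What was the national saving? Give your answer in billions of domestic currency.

3593.1

S = I + CA = 5407.8 + (-1814.7) = 3593.1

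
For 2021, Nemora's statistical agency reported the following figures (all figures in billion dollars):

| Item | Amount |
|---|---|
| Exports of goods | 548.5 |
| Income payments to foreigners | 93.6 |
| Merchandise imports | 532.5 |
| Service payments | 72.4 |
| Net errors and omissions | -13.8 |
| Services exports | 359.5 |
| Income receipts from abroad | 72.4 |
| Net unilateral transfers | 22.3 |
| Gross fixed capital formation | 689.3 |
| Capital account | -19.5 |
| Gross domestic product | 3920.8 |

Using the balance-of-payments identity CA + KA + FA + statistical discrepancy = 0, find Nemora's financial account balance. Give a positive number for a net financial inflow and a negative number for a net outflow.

Goods balance = 548.5 - 532.5 = 16.0
Services balance = 359.5 - 72.4 = 287.1
Trade balance (goods + services) = 16.0 + 287.1 = 303.1
Net primary income = 72.4 - 93.6 = -21.2
Net secondary income = 22.3
Current account = 303.1 + (-21.2) + 22.3 = 304.2
Financial account = -(304.2 + (-19.5) + (-13.8)) = -270.9

-270.9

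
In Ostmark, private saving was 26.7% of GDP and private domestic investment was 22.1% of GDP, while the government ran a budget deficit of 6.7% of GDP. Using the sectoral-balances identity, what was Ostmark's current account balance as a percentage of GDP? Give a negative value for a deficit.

By the sectoral-balances identity, CA = (S_private - I) + (T - G).
Private balance = 26.7 - 22.1 = 4.6
Government balance (T - G) = -6.7
CA = 4.6 + (-6.7) = -2.1

-2.1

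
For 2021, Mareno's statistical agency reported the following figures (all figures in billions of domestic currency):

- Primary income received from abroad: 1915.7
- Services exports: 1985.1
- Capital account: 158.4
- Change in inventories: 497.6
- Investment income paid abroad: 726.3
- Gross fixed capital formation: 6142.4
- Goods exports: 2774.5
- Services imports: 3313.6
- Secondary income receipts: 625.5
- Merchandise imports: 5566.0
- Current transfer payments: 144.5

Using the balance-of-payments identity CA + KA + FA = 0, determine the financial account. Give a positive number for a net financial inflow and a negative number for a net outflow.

Goods balance = 2774.5 - 5566.0 = -2791.5
Services balance = 1985.1 - 3313.6 = -1328.5
Trade balance (goods + services) = -2791.5 + (-1328.5) = -4120.0
Net primary income = 1915.7 - 726.3 = 1189.4
Net secondary income = 625.5 - 144.5 = 481.0
Current account = -4120.0 + 1189.4 + 481.0 = -2449.6
Financial account = -(-2449.6 + 158.4) = 2291.2

2291.2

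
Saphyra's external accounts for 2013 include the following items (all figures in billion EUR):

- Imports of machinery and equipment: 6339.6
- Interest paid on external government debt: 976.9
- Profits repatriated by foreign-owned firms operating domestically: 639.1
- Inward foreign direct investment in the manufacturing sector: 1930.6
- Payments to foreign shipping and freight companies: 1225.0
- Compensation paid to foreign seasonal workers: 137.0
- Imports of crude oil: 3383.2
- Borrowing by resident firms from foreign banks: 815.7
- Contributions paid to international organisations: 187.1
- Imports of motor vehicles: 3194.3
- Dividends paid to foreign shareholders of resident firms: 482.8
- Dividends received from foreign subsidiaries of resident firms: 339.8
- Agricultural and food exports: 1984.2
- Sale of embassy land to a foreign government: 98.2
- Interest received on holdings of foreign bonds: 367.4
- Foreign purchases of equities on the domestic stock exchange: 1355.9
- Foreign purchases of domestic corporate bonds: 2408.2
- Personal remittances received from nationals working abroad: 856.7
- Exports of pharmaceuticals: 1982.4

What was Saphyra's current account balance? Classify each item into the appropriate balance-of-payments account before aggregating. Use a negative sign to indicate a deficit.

Goods: 1982.4 - 3383.2 + 1984.2 - 6339.6 - 3194.3 = -8950.5
Services: -1225.0
Primary income: -482.8 + 339.8 - 137.0 - 639.1 - 976.9 + 367.4 = -1528.6
Secondary income: 856.7 - 187.1 = 669.6
Current account = (-8950.5) + (-1225.0) + (-1528.6) + 669.6 = -11034.5
(Excluded from the current account — financial account: inward foreign direct investment in the manufacturing sector 1930.6, borrowing by resident firms from foreign banks 815.7, foreign purchases of equities on the domestic stock exchange 1355.9, foreign purchases of domestic corporate bonds 2408.2; capital account: sale of embassy land to a foreign government 98.2.)

-11034.5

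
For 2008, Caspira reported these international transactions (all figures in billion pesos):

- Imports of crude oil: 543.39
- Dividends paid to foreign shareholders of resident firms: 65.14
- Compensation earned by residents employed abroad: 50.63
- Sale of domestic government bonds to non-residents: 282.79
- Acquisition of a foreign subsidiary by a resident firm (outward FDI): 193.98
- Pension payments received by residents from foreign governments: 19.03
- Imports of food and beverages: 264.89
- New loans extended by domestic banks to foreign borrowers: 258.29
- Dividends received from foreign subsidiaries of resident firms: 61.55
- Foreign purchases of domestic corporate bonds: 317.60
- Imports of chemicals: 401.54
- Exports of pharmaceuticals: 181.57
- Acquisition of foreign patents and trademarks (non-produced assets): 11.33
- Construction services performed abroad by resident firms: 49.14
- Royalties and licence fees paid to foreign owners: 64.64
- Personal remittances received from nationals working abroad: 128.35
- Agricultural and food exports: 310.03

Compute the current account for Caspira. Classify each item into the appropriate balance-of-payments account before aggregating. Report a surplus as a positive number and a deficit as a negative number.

-539.30

Goods: 181.57 - 543.39 + 310.03 - 401.54 - 264.89 = -718.22
Services: -64.64 + 49.14 = -15.50
Primary income: 61.55 - 65.14 + 50.63 = 47.04
Secondary income: 19.03 + 128.35 = 147.38
Current account = (-718.22) + (-15.50) + 47.04 + 147.38 = -539.30
(Excluded from the current account — financial account: sale of domestic government bonds to non-residents 282.79, acquisition of a foreign subsidiary by a resident firm (outward FDI) 193.98, new loans extended by domestic banks to foreign borrowers 258.29, foreign purchases of domestic corporate bonds 317.60; capital account: acquisition of foreign patents and trademarks (non-produced assets) 11.33.)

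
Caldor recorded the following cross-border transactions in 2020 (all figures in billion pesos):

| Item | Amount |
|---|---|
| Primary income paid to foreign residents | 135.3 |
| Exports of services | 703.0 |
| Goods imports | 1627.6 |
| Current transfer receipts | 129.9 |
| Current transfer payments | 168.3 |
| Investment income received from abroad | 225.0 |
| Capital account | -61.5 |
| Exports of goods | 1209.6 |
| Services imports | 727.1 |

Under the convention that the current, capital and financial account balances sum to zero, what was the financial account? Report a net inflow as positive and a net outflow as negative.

452.3

Goods balance = 1209.6 - 1627.6 = -418.0
Services balance = 703.0 - 727.1 = -24.1
Trade balance (goods + services) = -418.0 + (-24.1) = -442.1
Net primary income = 225.0 - 135.3 = 89.7
Net secondary income = 129.9 - 168.3 = -38.4
Current account = -442.1 + 89.7 + (-38.4) = -390.8
Financial account = -(-390.8 + (-61.5)) = 452.3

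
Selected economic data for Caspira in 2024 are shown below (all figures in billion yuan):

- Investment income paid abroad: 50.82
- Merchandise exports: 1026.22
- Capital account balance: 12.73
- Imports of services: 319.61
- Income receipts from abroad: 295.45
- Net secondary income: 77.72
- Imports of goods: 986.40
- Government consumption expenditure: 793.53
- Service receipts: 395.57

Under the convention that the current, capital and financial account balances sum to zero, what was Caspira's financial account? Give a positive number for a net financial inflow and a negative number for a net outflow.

Goods balance = 1026.22 - 986.40 = 39.82
Services balance = 395.57 - 319.61 = 75.96
Trade balance (goods + services) = 39.82 + 75.96 = 115.78
Net primary income = 295.45 - 50.82 = 244.63
Net secondary income = 77.72
Current account = 115.78 + 244.63 + 77.72 = 438.13
Financial account = -(438.13 + 12.73) = -450.86

-450.86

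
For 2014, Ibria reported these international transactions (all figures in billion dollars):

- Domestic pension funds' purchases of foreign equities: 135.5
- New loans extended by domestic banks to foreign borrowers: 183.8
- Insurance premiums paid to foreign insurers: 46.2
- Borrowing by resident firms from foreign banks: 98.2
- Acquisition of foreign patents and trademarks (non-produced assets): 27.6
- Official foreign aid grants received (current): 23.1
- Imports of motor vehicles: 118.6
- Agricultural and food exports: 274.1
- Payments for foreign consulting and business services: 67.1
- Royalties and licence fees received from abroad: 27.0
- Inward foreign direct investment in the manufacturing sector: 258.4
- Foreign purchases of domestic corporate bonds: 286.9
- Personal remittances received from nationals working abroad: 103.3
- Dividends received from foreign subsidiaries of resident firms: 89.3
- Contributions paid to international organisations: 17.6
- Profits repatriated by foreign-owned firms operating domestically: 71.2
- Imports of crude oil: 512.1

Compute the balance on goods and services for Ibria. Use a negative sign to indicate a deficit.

-442.9

Goods: -512.1 + 274.1 - 118.6 = -356.6
Services: -67.1 - 46.2 + 27.0 = -86.3
Trade balance = -356.6 + (-86.3) = -442.9
(Excluded from the trade balance — financial account: domestic pension funds' purchases of foreign equities 135.5, new loans extended by domestic banks to foreign borrowers 183.8, borrowing by resident firms from foreign banks 98.2, inward foreign direct investment in the manufacturing sector 258.4, foreign purchases of domestic corporate bonds 286.9; capital account: acquisition of foreign patents and trademarks (non-produced assets) 27.6; secondary income: official foreign aid grants received (current) 23.1, personal remittances received from nationals working abroad 103.3, contributions paid to international organisations 17.6; primary income: dividends received from foreign subsidiaries of resident firms 89.3, profits repatriated by foreign-owned firms operating domestically 71.2.)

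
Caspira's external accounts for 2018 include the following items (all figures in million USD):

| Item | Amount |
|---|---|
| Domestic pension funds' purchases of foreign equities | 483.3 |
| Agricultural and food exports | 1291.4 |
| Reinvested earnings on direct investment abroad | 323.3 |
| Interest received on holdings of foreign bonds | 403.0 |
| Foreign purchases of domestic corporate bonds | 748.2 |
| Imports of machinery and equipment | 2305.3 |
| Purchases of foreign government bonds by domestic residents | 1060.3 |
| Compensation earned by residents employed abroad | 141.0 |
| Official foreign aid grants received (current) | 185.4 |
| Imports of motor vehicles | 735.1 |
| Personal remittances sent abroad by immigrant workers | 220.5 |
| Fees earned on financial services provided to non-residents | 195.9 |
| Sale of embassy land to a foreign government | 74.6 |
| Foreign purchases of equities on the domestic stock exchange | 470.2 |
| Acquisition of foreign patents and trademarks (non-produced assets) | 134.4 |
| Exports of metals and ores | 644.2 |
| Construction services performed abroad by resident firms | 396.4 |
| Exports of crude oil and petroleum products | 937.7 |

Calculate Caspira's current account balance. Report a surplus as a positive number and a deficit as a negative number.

1257.4

Goods: -2305.3 + 1291.4 - 735.1 + 644.2 + 937.7 = -167.1
Services: 396.4 + 195.9 = 592.3
Primary income: 403.0 + 141.0 + 323.3 = 867.3
Secondary income: 185.4 - 220.5 = -35.1
Current account = (-167.1) + 592.3 + 867.3 + (-35.1) = 1257.4
(Excluded from the current account — financial account: domestic pension funds' purchases of foreign equities 483.3, foreign purchases of domestic corporate bonds 748.2, purchases of foreign government bonds by domestic residents 1060.3, foreign purchases of equities on the domestic stock exchange 470.2; capital account: sale of embassy land to a foreign government 74.6, acquisition of foreign patents and trademarks (non-produced assets) 134.4.)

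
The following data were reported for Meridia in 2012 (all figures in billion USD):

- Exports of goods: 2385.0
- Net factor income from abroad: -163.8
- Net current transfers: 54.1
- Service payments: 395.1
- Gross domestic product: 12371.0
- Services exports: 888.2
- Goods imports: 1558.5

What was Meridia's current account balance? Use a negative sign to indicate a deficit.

Goods balance = 2385.0 - 1558.5 = 826.5
Services balance = 888.2 - 395.1 = 493.1
Trade balance (goods + services) = 826.5 + 493.1 = 1319.6
Net primary income = -163.8
Net secondary income = 54.1
Current account = 1319.6 + (-163.8) + 54.1 = 1209.9

1209.9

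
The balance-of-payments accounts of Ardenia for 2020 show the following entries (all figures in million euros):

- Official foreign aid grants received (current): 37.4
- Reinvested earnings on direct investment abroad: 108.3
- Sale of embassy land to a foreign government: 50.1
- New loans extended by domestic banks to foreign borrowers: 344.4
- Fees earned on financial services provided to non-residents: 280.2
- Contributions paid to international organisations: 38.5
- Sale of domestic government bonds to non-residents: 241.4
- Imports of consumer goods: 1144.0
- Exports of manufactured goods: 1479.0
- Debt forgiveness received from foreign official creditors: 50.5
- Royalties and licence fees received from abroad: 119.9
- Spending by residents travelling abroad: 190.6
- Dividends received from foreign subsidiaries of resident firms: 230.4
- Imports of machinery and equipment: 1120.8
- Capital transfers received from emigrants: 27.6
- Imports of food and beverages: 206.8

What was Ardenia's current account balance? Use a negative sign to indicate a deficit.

-445.5

Goods: 1479.0 - 1144.0 - 1120.8 - 206.8 = -992.6
Services: 119.9 - 190.6 + 280.2 = 209.5
Primary income: 108.3 + 230.4 = 338.7
Secondary income: 37.4 - 38.5 = -1.1
Current account = (-992.6) + 209.5 + 338.7 + (-1.1) = -445.5
(Excluded from the current account — capital account: sale of embassy land to a foreign government 50.1, debt forgiveness received from foreign official creditors 50.5, capital transfers received from emigrants 27.6; financial account: new loans extended by domestic banks to foreign borrowers 344.4, sale of domestic government bonds to non-residents 241.4.)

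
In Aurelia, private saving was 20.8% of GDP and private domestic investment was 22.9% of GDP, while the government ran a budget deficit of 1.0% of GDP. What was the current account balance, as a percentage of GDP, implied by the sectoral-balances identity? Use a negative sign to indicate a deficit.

By the sectoral-balances identity, CA = (S_private - I) + (T - G).
Private balance = 20.8 - 22.9 = -2.1
Government balance (T - G) = -1.0
CA = -2.1 + (-1.0) = -3.1

-3.1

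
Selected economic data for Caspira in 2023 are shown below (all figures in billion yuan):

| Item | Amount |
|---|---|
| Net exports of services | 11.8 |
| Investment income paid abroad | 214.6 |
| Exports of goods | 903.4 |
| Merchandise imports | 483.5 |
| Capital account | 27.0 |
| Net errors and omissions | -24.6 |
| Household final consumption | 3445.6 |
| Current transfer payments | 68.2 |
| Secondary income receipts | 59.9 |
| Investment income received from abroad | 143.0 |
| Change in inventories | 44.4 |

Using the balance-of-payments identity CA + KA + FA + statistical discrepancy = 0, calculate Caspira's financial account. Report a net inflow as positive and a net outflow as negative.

-354.2

Goods balance = 903.4 - 483.5 = 419.9
Services balance = 11.8
Trade balance (goods + services) = 419.9 + 11.8 = 431.7
Net primary income = 143.0 - 214.6 = -71.6
Net secondary income = 59.9 - 68.2 = -8.3
Current account = 431.7 + (-71.6) + (-8.3) = 351.8
Financial account = -(351.8 + 27.0 + (-24.6)) = -354.2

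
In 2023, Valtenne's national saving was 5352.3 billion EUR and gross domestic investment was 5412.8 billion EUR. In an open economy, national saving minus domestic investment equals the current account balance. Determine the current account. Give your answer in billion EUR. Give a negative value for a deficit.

-60.5

CA = S - I = 5352.3 - 5412.8 = -60.5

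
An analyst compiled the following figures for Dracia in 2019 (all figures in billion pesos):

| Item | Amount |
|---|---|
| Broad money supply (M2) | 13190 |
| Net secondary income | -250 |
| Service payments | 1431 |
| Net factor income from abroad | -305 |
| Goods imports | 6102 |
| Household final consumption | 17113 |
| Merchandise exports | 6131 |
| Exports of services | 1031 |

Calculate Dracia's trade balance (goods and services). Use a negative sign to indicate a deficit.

-371

Goods balance = 6131 - 6102 = 29
Services balance = 1031 - 1431 = -400
Trade balance (goods + services) = 29 + (-400) = -371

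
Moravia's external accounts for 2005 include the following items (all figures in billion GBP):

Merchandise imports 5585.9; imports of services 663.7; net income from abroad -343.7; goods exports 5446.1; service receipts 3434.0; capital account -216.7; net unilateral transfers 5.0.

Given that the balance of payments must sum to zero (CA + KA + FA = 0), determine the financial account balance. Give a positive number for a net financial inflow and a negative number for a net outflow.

-2075.1

Goods balance = 5446.1 - 5585.9 = -139.8
Services balance = 3434.0 - 663.7 = 2770.3
Trade balance (goods + services) = -139.8 + 2770.3 = 2630.5
Net primary income = -343.7
Net secondary income = 5.0
Current account = 2630.5 + (-343.7) + 5.0 = 2291.8
Financial account = -(2291.8 + (-216.7)) = -2075.1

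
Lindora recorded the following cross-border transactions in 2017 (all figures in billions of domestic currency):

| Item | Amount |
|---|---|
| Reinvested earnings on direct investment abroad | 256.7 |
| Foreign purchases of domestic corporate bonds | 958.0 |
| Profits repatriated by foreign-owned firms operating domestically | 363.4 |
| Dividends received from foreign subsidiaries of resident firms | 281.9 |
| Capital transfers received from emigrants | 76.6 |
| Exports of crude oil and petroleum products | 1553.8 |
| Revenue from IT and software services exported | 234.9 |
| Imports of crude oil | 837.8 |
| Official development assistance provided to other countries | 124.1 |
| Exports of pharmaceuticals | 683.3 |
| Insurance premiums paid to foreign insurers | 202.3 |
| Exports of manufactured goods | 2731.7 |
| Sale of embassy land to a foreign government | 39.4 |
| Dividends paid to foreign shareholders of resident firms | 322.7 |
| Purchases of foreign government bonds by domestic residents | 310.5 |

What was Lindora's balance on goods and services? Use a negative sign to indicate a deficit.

Goods: 683.3 - 837.8 + 1553.8 + 2731.7 = 4131.0
Services: 234.9 - 202.3 = 32.6
Trade balance = 4131.0 + 32.6 = 4163.6
(Excluded from the trade balance — primary income: reinvested earnings on direct investment abroad 256.7, profits repatriated by foreign-owned firms operating domestically 363.4, dividends received from foreign subsidiaries of resident firms 281.9, dividends paid to foreign shareholders of resident firms 322.7; financial account: foreign purchases of domestic corporate bonds 958.0, purchases of foreign government bonds by domestic residents 310.5; capital account: capital transfers received from emigrants 76.6, sale of embassy land to a foreign government 39.4; secondary income: official development assistance provided to other countries 124.1.)

4163.6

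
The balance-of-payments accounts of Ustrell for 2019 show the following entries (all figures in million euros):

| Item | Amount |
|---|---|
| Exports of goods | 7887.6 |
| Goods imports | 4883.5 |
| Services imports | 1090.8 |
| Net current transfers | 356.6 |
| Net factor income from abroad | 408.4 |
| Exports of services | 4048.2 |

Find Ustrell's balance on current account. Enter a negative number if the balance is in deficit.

Goods balance = 7887.6 - 4883.5 = 3004.1
Services balance = 4048.2 - 1090.8 = 2957.4
Trade balance (goods + services) = 3004.1 + 2957.4 = 5961.5
Net primary income = 408.4
Net secondary income = 356.6
Current account = 5961.5 + 408.4 + 356.6 = 6726.5

6726.5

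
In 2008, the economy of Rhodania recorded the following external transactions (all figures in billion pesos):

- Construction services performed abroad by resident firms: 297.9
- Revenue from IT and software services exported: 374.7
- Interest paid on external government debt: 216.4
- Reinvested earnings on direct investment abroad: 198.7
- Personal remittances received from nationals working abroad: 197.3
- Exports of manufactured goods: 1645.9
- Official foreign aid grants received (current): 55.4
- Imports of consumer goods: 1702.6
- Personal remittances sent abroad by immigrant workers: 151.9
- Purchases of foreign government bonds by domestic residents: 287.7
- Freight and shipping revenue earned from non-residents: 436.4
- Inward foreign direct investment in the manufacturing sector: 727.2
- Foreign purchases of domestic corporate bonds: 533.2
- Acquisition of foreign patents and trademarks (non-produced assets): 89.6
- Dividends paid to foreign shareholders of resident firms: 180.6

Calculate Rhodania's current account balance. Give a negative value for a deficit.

954.8

Goods: 1645.9 - 1702.6 = -56.7
Services: 436.4 + 297.9 + 374.7 = 1109.0
Primary income: -216.4 + 198.7 - 180.6 = -198.3
Secondary income: 55.4 + 197.3 - 151.9 = 100.8
Current account = (-56.7) + 1109.0 + (-198.3) + 100.8 = 954.8
(Excluded from the current account — financial account: purchases of foreign government bonds by domestic residents 287.7, inward foreign direct investment in the manufacturing sector 727.2, foreign purchases of domestic corporate bonds 533.2; capital account: acquisition of foreign patents and trademarks (non-produced assets) 89.6.)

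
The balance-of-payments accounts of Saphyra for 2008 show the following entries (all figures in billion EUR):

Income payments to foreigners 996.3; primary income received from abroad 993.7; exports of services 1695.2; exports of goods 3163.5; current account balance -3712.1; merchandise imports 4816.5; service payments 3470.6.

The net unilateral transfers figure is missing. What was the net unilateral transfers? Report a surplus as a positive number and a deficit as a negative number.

Current account = goods balance + services balance + net primary income + net secondary income
Sum of the known components = -3431.0
Net unilateral transfers = CA - (known components) = -3712.1 - (-3431.0) = -281.1

-281.1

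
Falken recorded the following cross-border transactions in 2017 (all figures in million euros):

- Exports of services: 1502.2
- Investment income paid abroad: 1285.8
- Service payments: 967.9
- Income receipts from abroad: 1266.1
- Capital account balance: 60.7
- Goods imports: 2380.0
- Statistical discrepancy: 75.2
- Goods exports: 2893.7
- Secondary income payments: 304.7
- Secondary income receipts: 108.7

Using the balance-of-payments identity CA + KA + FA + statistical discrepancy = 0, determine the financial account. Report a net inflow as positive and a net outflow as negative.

Goods balance = 2893.7 - 2380.0 = 513.7
Services balance = 1502.2 - 967.9 = 534.3
Trade balance (goods + services) = 513.7 + 534.3 = 1048.0
Net primary income = 1266.1 - 1285.8 = -19.7
Net secondary income = 108.7 - 304.7 = -196.0
Current account = 1048.0 + (-19.7) + (-196.0) = 832.3
Financial account = -(832.3 + 60.7 + 75.2) = -968.2

-968.2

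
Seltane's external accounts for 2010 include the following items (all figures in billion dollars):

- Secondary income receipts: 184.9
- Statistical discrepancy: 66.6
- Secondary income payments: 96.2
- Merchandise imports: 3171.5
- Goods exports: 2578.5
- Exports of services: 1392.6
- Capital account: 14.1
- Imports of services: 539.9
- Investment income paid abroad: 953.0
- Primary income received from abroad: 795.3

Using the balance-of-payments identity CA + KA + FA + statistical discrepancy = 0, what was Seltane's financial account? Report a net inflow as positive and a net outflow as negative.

-271.4

Goods balance = 2578.5 - 3171.5 = -593.0
Services balance = 1392.6 - 539.9 = 852.7
Trade balance (goods + services) = -593.0 + 852.7 = 259.7
Net primary income = 795.3 - 953.0 = -157.7
Net secondary income = 184.9 - 96.2 = 88.7
Current account = 259.7 + (-157.7) + 88.7 = 190.7
Financial account = -(190.7 + 14.1 + 66.6) = -271.4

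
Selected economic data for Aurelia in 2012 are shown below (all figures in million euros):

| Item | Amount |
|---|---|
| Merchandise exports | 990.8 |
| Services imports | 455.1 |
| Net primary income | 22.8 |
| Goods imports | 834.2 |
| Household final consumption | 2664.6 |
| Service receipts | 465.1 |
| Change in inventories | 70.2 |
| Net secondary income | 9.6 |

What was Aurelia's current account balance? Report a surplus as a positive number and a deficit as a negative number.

Goods balance = 990.8 - 834.2 = 156.6
Services balance = 465.1 - 455.1 = 10.0
Trade balance (goods + services) = 156.6 + 10.0 = 166.6
Net primary income = 22.8
Net secondary income = 9.6
Current account = 166.6 + 22.8 + 9.6 = 199.0

199.0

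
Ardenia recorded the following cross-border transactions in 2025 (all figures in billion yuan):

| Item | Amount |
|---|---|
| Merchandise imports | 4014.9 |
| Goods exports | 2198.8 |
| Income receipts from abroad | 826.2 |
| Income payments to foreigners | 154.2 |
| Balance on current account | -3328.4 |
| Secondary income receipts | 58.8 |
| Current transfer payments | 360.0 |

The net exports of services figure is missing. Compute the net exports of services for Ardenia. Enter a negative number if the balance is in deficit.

-1883.1

Current account = goods balance + services balance + net primary income + net secondary income
Sum of the known components = -1445.3
Net exports of services = CA - (known components) = -3328.4 - (-1445.3) = -1883.1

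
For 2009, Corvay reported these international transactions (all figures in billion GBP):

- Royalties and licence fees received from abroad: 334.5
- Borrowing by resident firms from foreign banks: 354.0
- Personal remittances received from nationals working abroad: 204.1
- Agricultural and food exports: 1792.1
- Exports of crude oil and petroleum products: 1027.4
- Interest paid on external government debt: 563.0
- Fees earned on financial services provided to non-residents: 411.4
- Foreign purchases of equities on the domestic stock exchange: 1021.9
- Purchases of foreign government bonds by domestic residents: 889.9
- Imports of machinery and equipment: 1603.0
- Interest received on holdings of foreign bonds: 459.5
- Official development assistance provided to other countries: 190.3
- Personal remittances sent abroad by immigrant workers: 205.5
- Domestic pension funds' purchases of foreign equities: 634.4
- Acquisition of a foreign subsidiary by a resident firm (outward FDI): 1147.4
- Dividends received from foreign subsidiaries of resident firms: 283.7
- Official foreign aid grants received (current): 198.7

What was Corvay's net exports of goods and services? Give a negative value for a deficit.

1962.4

Goods: 1027.4 - 1603.0 + 1792.1 = 1216.5
Services: 334.5 + 411.4 = 745.9
Trade balance = 1216.5 + 745.9 = 1962.4
(Excluded from the trade balance — financial account: borrowing by resident firms from foreign banks 354.0, foreign purchases of equities on the domestic stock exchange 1021.9, purchases of foreign government bonds by domestic residents 889.9, domestic pension funds' purchases of foreign equities 634.4, acquisition of a foreign subsidiary by a resident firm (outward FDI) 1147.4; secondary income: personal remittances received from nationals working abroad 204.1, official development assistance provided to other countries 190.3, personal remittances sent abroad by immigrant workers 205.5, official foreign aid grants received (current) 198.7; primary income: interest paid on external government debt 563.0, interest received on holdings of foreign bonds 459.5, dividends received from foreign subsidiaries of resident firms 283.7.)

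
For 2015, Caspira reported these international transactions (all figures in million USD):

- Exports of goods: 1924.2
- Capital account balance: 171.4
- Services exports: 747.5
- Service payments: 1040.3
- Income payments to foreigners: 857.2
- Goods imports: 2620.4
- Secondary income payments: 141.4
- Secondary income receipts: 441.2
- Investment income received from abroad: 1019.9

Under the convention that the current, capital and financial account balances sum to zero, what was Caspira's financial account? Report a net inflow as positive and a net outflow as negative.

Goods balance = 1924.2 - 2620.4 = -696.2
Services balance = 747.5 - 1040.3 = -292.8
Trade balance (goods + services) = -696.2 + (-292.8) = -989.0
Net primary income = 1019.9 - 857.2 = 162.7
Net secondary income = 441.2 - 141.4 = 299.8
Current account = -989.0 + 162.7 + 299.8 = -526.5
Financial account = -(-526.5 + 171.4) = 355.1

355.1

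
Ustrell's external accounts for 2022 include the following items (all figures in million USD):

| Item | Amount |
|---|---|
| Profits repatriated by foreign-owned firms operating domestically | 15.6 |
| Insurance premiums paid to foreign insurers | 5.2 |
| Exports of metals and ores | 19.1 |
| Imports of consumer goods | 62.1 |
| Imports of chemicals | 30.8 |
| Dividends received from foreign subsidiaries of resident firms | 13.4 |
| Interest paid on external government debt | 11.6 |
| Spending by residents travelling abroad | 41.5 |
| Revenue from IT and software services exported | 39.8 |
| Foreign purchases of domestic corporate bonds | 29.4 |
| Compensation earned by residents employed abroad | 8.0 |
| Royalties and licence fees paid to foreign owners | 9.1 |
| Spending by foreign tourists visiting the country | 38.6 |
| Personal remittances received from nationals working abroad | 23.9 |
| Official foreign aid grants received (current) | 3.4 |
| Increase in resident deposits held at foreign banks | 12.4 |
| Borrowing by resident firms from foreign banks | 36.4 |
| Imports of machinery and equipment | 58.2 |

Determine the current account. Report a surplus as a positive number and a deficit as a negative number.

Goods: 19.1 - 30.8 - 58.2 - 62.1 = -132.0
Services: -9.1 - 41.5 + 38.6 - 5.2 + 39.8 = 22.6
Primary income: 13.4 - 15.6 + 8.0 - 11.6 = -5.8
Secondary income: 23.9 + 3.4 = 27.3
Current account = (-132.0) + 22.6 + (-5.8) + 27.3 = -87.9
(Excluded from the current account — financial account: foreign purchases of domestic corporate bonds 29.4, increase in resident deposits held at foreign banks 12.4, borrowing by resident firms from foreign banks 36.4.)

-87.9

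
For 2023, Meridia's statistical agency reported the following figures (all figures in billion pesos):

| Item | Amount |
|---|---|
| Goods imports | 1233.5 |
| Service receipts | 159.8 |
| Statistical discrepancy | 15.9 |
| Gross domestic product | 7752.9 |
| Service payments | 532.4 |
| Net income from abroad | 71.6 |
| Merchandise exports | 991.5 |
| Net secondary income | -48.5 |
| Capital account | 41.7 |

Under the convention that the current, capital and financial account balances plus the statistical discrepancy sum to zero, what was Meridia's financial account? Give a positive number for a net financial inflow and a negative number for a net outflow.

Goods balance = 991.5 - 1233.5 = -242.0
Services balance = 159.8 - 532.4 = -372.6
Trade balance (goods + services) = -242.0 + (-372.6) = -614.6
Net primary income = 71.6
Net secondary income = -48.5
Current account = -614.6 + 71.6 + (-48.5) = -591.5
Financial account = -(-591.5 + 41.7 + 15.9) = 533.9

533.9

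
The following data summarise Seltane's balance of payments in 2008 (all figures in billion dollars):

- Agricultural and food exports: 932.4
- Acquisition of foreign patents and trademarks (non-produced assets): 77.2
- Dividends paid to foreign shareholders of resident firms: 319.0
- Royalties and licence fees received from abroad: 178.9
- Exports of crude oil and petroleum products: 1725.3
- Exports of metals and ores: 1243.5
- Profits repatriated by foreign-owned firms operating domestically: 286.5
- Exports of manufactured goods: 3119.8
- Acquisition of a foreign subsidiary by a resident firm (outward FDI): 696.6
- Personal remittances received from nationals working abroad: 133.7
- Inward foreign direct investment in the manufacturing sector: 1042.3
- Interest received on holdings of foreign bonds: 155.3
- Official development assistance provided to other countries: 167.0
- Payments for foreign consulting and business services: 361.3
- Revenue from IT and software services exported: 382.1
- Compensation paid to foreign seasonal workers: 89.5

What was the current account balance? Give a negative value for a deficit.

6647.7

Goods: 932.4 + 3119.8 + 1725.3 + 1243.5 = 7021.0
Services: 382.1 - 361.3 + 178.9 = 199.7
Primary income: -89.5 - 286.5 - 319.0 + 155.3 = -539.7
Secondary income: 133.7 - 167.0 = -33.3
Current account = 7021.0 + 199.7 + (-539.7) + (-33.3) = 6647.7
(Excluded from the current account — capital account: acquisition of foreign patents and trademarks (non-produced assets) 77.2; financial account: acquisition of a foreign subsidiary by a resident firm (outward FDI) 696.6, inward foreign direct investment in the manufacturing sector 1042.3.)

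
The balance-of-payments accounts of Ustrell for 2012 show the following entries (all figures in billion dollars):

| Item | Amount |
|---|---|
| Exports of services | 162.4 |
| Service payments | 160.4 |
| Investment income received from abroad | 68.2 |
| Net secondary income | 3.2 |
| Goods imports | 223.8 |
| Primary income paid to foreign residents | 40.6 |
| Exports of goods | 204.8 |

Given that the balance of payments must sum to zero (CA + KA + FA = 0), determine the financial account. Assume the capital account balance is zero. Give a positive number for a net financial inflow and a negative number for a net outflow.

-13.8

Goods balance = 204.8 - 223.8 = -19.0
Services balance = 162.4 - 160.4 = 2.0
Trade balance (goods + services) = -19.0 + 2.0 = -17.0
Net primary income = 68.2 - 40.6 = 27.6
Net secondary income = 3.2
Current account = -17.0 + 27.6 + 3.2 = 13.8
Financial account = -(13.8) = -13.8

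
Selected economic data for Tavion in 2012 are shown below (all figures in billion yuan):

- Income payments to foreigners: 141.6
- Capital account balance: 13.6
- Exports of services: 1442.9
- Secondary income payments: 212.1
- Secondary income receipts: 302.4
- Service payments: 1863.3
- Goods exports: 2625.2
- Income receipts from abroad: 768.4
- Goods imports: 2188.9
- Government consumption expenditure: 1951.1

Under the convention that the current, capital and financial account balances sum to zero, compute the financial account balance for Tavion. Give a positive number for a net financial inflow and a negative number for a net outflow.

Goods balance = 2625.2 - 2188.9 = 436.3
Services balance = 1442.9 - 1863.3 = -420.4
Trade balance (goods + services) = 436.3 + (-420.4) = 15.9
Net primary income = 768.4 - 141.6 = 626.8
Net secondary income = 302.4 - 212.1 = 90.3
Current account = 15.9 + 626.8 + 90.3 = 733.0
Financial account = -(733.0 + 13.6) = -746.6

-746.6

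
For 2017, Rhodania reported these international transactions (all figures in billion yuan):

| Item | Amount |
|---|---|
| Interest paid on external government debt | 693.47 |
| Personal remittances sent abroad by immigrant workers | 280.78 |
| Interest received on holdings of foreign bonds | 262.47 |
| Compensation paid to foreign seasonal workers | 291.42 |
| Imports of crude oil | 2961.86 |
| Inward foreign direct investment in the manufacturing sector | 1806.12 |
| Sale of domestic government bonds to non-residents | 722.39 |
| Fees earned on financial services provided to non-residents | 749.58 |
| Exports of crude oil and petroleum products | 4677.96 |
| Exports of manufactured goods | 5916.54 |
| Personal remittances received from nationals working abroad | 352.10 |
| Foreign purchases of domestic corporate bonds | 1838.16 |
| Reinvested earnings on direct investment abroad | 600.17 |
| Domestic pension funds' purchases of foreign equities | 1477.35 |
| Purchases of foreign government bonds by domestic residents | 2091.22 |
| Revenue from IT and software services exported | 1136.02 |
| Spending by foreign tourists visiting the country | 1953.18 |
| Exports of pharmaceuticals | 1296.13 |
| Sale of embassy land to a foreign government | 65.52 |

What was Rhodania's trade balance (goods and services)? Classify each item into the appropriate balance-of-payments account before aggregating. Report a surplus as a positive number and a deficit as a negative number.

12767.55

Goods: 5916.54 + 1296.13 + 4677.96 - 2961.86 = 8928.77
Services: 1953.18 + 1136.02 + 749.58 = 3838.78
Trade balance = 8928.77 + 3838.78 = 12767.55
(Excluded from the trade balance — primary income: interest paid on external government debt 693.47, interest received on holdings of foreign bonds 262.47, compensation paid to foreign seasonal workers 291.42, reinvested earnings on direct investment abroad 600.17; secondary income: personal remittances sent abroad by immigrant workers 280.78, personal remittances received from nationals working abroad 352.10; financial account: inward foreign direct investment in the manufacturing sector 1806.12, sale of domestic government bonds to non-residents 722.39, foreign purchases of domestic corporate bonds 1838.16, domestic pension funds' purchases of foreign equities 1477.35, purchases of foreign government bonds by domestic residents 2091.22; capital account: sale of embassy land to a foreign government 65.52.)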